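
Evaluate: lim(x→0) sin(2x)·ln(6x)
This is a 0·∞ indeterminate form.

Rewrite 0·∞ as a quotient (0/0 or ∞/∞ form), then apply L'Hôpital's rule:
  lim(x→0) sin(2x)·ln(6x) = 0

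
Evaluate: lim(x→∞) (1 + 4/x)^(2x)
This is an exponential indeterminate form.

For exponential indeterminate forms, take the natural log:
  Let L = lim(x→∞) (1 + 4/x)^(2x)
  Then ln(L) = lim(x→∞) [exponent × ln(base)]
  Evaluate using L'Hôpital or standard limits, then exponentiate.
  L = e^(8)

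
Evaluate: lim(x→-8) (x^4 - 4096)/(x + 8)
This is a standard limit.

Factor or rationalize the expression:
  lim(x→-8) (x^4 - 4096)/(x + 8) = -2048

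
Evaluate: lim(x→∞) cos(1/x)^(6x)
This is an exponential indeterminate form.

For exponential indeterminate forms, take the natural log:
  Let L = lim(x→∞) cos(1/x)^(6x)
  Then ln(L) = lim(x→∞) [exponent × ln(base)]
  Evaluate using L'Hôpital or standard limits, then exponentiate.
  L = 1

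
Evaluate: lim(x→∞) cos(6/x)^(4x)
This is an exponential indeterminate form.

For exponential indeterminate forms, take the natural log:
  Let L = lim(x→∞) cos(6/x)^(4x)
  Then ln(L) = lim(x→∞) [exponent × ln(base)]
  Evaluate using L'Hôpital or standard limits, then exponentiate.
  L = 1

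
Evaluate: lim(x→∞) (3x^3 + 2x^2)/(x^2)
This is an ∞/∞ indeterminate form.

Apply L'Hôpital's rule: differentiate numerator and denominator separately.
  f(x) = 3·x^3 + 2·x^2   ⇒   f'(x) = 9·x^2 + 4·x
  g(x) = x^2   ⇒   g'(x) = 2·x
  lim(x→∞) f'(x)/g'(x) = lim(x→∞) (9·x^2 + 4·x)/(2·x)
  = ∞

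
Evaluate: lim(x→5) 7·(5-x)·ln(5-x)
This is a 0·∞ indeterminate form.

Rewrite 0·∞ as a quotient (0/0 or ∞/∞ form), then apply L'Hôpital's rule:
  lim(x→5) 7·(5-x)·ln(5-x) = 0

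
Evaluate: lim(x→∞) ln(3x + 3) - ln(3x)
This is an ∞-∞ indeterminate form.

Combine fractions or rationalize to convert ∞-∞ to 0/0 form:
  lim(x→∞) ln(3x + 3) - ln(3x) = 0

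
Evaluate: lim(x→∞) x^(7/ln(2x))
This is an exponential indeterminate form.

For exponential indeterminate forms, take the natural log:
  Let L = lim(x→∞) x^(7/ln(2x))
  Then ln(L) = lim(x→∞) [exponent × ln(base)]
  Evaluate using L'Hôpital or standard limits, then exponentiate.
  L = e^(7)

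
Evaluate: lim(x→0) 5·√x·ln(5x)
This is a 0·∞ indeterminate form.

Rewrite 0·∞ as a quotient (0/0 or ∞/∞ form), then apply L'Hôpital's rule:
  lim(x→0) 5·√x·ln(5x) = 0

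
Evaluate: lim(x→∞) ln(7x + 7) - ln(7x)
This is an ∞-∞ indeterminate form.

Combine fractions or rationalize to convert ∞-∞ to 0/0 form:
  lim(x→∞) ln(7x + 7) - ln(7x) = 0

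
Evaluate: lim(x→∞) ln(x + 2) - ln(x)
This is an ∞-∞ indeterminate form.

Combine fractions or rationalize to convert ∞-∞ to 0/0 form:
  lim(x→∞) ln(x + 2) - ln(x) = 0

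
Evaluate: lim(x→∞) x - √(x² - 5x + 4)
This is an ∞-∞ indeterminate form.

Combine fractions or rationalize to convert ∞-∞ to 0/0 form:
  lim(x→∞) x - √(x² - 5x + 4) = 5/2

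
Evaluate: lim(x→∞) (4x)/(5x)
This is an ∞/∞ indeterminate form.

Apply L'Hôpital's rule: differentiate numerator and denominator separately.
  f(x) = 4·x   ⇒   f'(x) = 4
  g(x) = 5·x   ⇒   g'(x) = 5
  lim(x→∞) f'(x)/g'(x) = lim(x→∞) (4)/(5)
  = 4/5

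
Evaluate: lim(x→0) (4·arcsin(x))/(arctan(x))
This is a 0/0 indeterminate form.

Apply L'Hôpital's rule: differentiate numerator and denominator separately.
  f(x) = 4·asin(x)   ⇒   f'(x) = 4/sqrt(1 - x^2)
  g(x) = atan(x)   ⇒   g'(x) = 1/(x^2 + 1)
  lim(x→0) f'(x)/g'(x) = lim(x→0) (4/sqrt(1 - x^2))/(1/(x^2 + 1))
  = 4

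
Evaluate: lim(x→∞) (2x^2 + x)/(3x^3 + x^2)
This is an ∞/∞ indeterminate form.

Apply L'Hôpital's rule: differentiate numerator and denominator separately.
  f(x) = 2·x^2 + x   ⇒   f'(x) = 4·x + 1
  g(x) = 3·x^3 + x^2   ⇒   g'(x) = 9·x^2 + 2·x
  lim(x→∞) f'(x)/g'(x) = lim(x→∞) (4·x + 1)/(9·x^2 + 2·x)
  = 0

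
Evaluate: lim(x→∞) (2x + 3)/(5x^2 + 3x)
This is an ∞/∞ indeterminate form.

Apply L'Hôpital's rule: differentiate numerator and denominator separately.
  f(x) = 2·x + 3   ⇒   f'(x) = 2
  g(x) = 5·x^2 + 3·x   ⇒   g'(x) = 10·x + 3
  lim(x→∞) f'(x)/g'(x) = lim(x→∞) (2)/(10·x + 3)
  = 0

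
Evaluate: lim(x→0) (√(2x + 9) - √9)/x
This is a standard limit.

Factor or rationalize the expression:
  lim(x→0) (√(2x + 9) - √9)/x = 1/3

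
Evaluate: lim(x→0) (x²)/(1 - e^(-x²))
This is a 0/0 indeterminate form.

Apply L'Hôpital's rule: differentiate numerator and denominator separately.
  f(x) = x^2   ⇒   f'(x) = 2·x
  g(x) = 1 - e^(-x^2)   ⇒   g'(x) = 2·x·e^(-x^2)
  lim(x→0) f'(x)/g'(x) = lim(x→0) (2·x)/(2·x·e^(-x^2))
  = 1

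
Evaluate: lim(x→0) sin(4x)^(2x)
This is an exponential indeterminate form.

For exponential indeterminate forms, take the natural log:
  Let L = lim(x→0) sin(4x)^(2x)
  Then ln(L) = lim(x→0) [exponent × ln(base)]
  Evaluate using L'Hôpital or standard limits, then exponentiate.
  L = 1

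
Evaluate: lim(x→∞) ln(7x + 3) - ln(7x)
This is an ∞-∞ indeterminate form.

Combine fractions or rationalize to convert ∞-∞ to 0/0 form:
  lim(x→∞) ln(7x + 3) - ln(7x) = 0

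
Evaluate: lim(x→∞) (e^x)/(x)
This is an ∞/∞ indeterminate form.

Apply L'Hôpital's rule: differentiate numerator and denominator separately.
  f(x) = e^(x)   ⇒   f'(x) = e^(x)
  g(x) = x   ⇒   g'(x) = 1
  lim(x→∞) f'(x)/g'(x) = lim(x→∞) (e^(x))/(1)
  = ∞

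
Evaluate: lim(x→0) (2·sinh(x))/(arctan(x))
This is a 0/0 indeterminate form.

Apply L'Hôpital's rule: differentiate numerator and denominator separately.
  f(x) = 2·sinh(x)   ⇒   f'(x) = 2·cosh(x)
  g(x) = atan(x)   ⇒   g'(x) = 1/(x^2 + 1)
  lim(x→0) f'(x)/g'(x) = lim(x→0) (2·cosh(x))/(1/(x^2 + 1))
  = 2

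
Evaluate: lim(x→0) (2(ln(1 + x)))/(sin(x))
This is a 0/0 indeterminate form.

Apply L'Hôpital's rule: differentiate numerator and denominator separately.
  f(x) = 2·ln(x + 1)   ⇒   f'(x) = 2/(x + 1)
  g(x) = sin(x)   ⇒   g'(x) = cos(x)
  lim(x→0) f'(x)/g'(x) = lim(x→0) (2/(x + 1))/(cos(x))
  = 2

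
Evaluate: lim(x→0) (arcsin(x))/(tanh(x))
This is a 0/0 indeterminate form.

Apply L'Hôpital's rule: differentiate numerator and denominator separately.
  f(x) = asin(x)   ⇒   f'(x) = 1/sqrt(1 - x^2)
  g(x) = tanh(x)   ⇒   g'(x) = 1 - tanh(x)^2
  lim(x→0) f'(x)/g'(x) = lim(x→0) (1/sqrt(1 - x^2))/(1 - tanh(x)^2)
  = 1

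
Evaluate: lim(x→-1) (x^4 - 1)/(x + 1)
This is a standard limit.

Factor or rationalize the expression:
  lim(x→-1) (x^4 - 1)/(x + 1) = -4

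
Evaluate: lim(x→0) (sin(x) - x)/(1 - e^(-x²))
This is a 0/0 indeterminate form.

Apply L'Hôpital's rule: differentiate numerator and denominator separately.
  f(x) = -x + sin(x)   ⇒   f'(x) = cos(x) - 1
  g(x) = 1 - e^(-x^2)   ⇒   g'(x) = 2·x·e^(-x^2)
  lim(x→0) f'(x)/g'(x) = lim(x→0) (cos(x) - 1)/(2·x·e^(-x^2))
  = 0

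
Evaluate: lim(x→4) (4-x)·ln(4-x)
This is a 0·∞ indeterminate form.

Rewrite 0·∞ as a quotient (0/0 or ∞/∞ form), then apply L'Hôpital's rule:
  lim(x→4) (4-x)·ln(4-x) = 0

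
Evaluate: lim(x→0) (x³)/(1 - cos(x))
This is a 0/0 indeterminate form.

Apply L'Hôpital's rule: differentiate numerator and denominator separately.
  f(x) = x^3   ⇒   f'(x) = 3·x^2
  g(x) = 1 - cos(x)   ⇒   g'(x) = sin(x)
  lim(x→0) f'(x)/g'(x) = lim(x→0) (3·x^2)/(sin(x))
  = 0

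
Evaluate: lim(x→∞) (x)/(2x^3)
This is an ∞/∞ indeterminate form.

Apply L'Hôpital's rule: differentiate numerator and denominator separately.
  f(x) = x   ⇒   f'(x) = 1
  g(x) = 2·x^3   ⇒   g'(x) = 6·x^2
  lim(x→∞) f'(x)/g'(x) = lim(x→∞) (1)/(6·x^2)
  = 0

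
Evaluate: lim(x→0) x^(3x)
This is an exponential indeterminate form.

For exponential indeterminate forms, take the natural log:
  Let L = lim(x→0) x^(3x)
  Then ln(L) = lim(x→0) [exponent × ln(base)]
  Evaluate using L'Hôpital or standard limits, then exponentiate.
  L = 1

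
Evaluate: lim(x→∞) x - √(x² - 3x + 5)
This is an ∞-∞ indeterminate form.

Combine fractions or rationalize to convert ∞-∞ to 0/0 form:
  lim(x→∞) x - √(x² - 3x + 5) = 3/2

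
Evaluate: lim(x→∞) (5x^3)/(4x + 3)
This is an ∞/∞ indeterminate form.

Apply L'Hôpital's rule: differentiate numerator and denominator separately.
  f(x) = 5·x^3   ⇒   f'(x) = 15·x^2
  g(x) = 4·x + 3   ⇒   g'(x) = 4
  lim(x→∞) f'(x)/g'(x) = lim(x→∞) (15·x^2)/(4)
  = ∞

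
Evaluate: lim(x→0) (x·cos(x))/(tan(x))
This is a 0/0 indeterminate form.

Apply L'Hôpital's rule: differentiate numerator and denominator separately.
  f(x) = x·cos(x)   ⇒   f'(x) = -x·sin(x) + cos(x)
  g(x) = tan(x)   ⇒   g'(x) = tan(x)^2 + 1
  lim(x→0) f'(x)/g'(x) = lim(x→0) (-x·sin(x) + cos(x))/(tan(x)^2 + 1)
  = 1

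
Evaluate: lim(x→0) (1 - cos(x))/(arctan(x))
This is a 0/0 indeterminate form.

Apply L'Hôpital's rule: differentiate numerator and denominator separately.
  f(x) = 1 - cos(x)   ⇒   f'(x) = sin(x)
  g(x) = atan(x)   ⇒   g'(x) = 1/(x^2 + 1)
  lim(x→0) f'(x)/g'(x) = lim(x→0) (sin(x))/(1/(x^2 + 1))
  = 0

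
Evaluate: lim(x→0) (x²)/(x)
This is a 0/0 indeterminate form.

Apply L'Hôpital's rule: differentiate numerator and denominator separately.
  f(x) = x^2   ⇒   f'(x) = 2·x
  g(x) = x   ⇒   g'(x) = 1
  lim(x→0) f'(x)/g'(x) = lim(x→0) (2·x)/(1)
  = 0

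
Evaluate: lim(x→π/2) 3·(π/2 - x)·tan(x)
This is a 0·∞ indeterminate form.

Rewrite 0·∞ as a quotient (0/0 or ∞/∞ form), then apply L'Hôpital's rule:
  lim(x→π/2) 3·(π/2 - x)·tan(x) = 3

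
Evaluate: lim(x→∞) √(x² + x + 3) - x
This is an ∞-∞ indeterminate form.

Combine fractions or rationalize to convert ∞-∞ to 0/0 form:
  lim(x→∞) √(x² + x + 3) - x = 1/2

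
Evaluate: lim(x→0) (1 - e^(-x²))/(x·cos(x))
This is a 0/0 indeterminate form.

Apply L'Hôpital's rule: differentiate numerator and denominator separately.
  f(x) = 1 - e^(-x^2)   ⇒   f'(x) = 2·x·e^(-x^2)
  g(x) = x·cos(x)   ⇒   g'(x) = -x·sin(x) + cos(x)
  lim(x→0) f'(x)/g'(x) = lim(x→0) (2·x·e^(-x^2))/(-x·sin(x) + cos(x))
  = 0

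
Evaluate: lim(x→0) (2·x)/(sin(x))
This is a 0/0 indeterminate form.

Apply L'Hôpital's rule: differentiate numerator and denominator separately.
  f(x) = 2·x   ⇒   f'(x) = 2
  g(x) = sin(x)   ⇒   g'(x) = cos(x)
  lim(x→0) f'(x)/g'(x) = lim(x→0) (2)/(cos(x))
  = 2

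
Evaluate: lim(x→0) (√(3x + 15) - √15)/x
This is a standard limit.

Factor or rationalize the expression:
  lim(x→0) (√(3x + 15) - √15)/x = sqrt(15)/10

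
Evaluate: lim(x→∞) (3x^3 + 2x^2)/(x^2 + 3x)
This is an ∞/∞ indeterminate form.

Apply L'Hôpital's rule: differentiate numerator and denominator separately.
  f(x) = 3·x^3 + 2·x^2   ⇒   f'(x) = 9·x^2 + 4·x
  g(x) = x^2 + 3·x   ⇒   g'(x) = 2·x + 3
  lim(x→∞) f'(x)/g'(x) = lim(x→∞) (9·x^2 + 4·x)/(2·x + 3)
  = ∞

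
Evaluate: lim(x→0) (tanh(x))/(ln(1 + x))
This is a 0/0 indeterminate form.

Apply L'Hôpital's rule: differentiate numerator and denominator separately.
  f(x) = tanh(x)   ⇒   f'(x) = 1 - tanh(x)^2
  g(x) = ln(x + 1)   ⇒   g'(x) = 1/(x + 1)
  lim(x→0) f'(x)/g'(x) = lim(x→0) (1 - tanh(x)^2)/(1/(x + 1))
  = 1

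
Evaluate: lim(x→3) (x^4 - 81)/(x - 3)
This is a standard limit.

Factor or rationalize the expression:
  lim(x→3) (x^4 - 81)/(x - 3) = 108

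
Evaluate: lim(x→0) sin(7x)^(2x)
This is an exponential indeterminate form.

For exponential indeterminate forms, take the natural log:
  Let L = lim(x→0) sin(7x)^(2x)
  Then ln(L) = lim(x→0) [exponent × ln(base)]
  Evaluate using L'Hôpital or standard limits, then exponentiate.
  L = 1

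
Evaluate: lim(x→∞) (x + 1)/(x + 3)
This is an ∞/∞ indeterminate form.

Apply L'Hôpital's rule: differentiate numerator and denominator separately.
  f(x) = x + 1   ⇒   f'(x) = 1
  g(x) = x + 3   ⇒   g'(x) = 1
  lim(x→∞) f'(x)/g'(x) = lim(x→∞) (1)/(1)
  = 1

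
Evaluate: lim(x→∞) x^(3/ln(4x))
This is an exponential indeterminate form.

For exponential indeterminate forms, take the natural log:
  Let L = lim(x→∞) x^(3/ln(4x))
  Then ln(L) = lim(x→∞) [exponent × ln(base)]
  Evaluate using L'Hôpital or standard limits, then exponentiate.
  L = e^(3)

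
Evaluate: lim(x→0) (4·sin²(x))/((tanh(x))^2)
This is a 0/0 indeterminate form.

Apply L'Hôpital's rule: differentiate numerator and denominator separately.
  f(x) = 4·sin(x)^2   ⇒   f'(x) = 8·sin(x)·cos(x)
  g(x) = tanh(x)^2   ⇒   g'(x) = (2 - 2·tanh(x)^2)·tanh(x)
  lim(x→0) f'(x)/g'(x) = lim(x→0) (8·sin(x)·cos(x))/((2 - 2·tanh(x)^2)·tanh(x))
  = 4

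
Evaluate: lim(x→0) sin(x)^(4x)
This is an exponential indeterminate form.

For exponential indeterminate forms, take the natural log:
  Let L = lim(x→0) sin(x)^(4x)
  Then ln(L) = lim(x→0) [exponent × ln(base)]
  Evaluate using L'Hôpital or standard limits, then exponentiate.
  L = 1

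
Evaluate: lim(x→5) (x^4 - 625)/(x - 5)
This is a standard limit.

Factor or rationalize the expression:
  lim(x→5) (x^4 - 625)/(x - 5) = 500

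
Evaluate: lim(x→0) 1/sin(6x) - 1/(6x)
This is an ∞-∞ indeterminate form.

Combine fractions or rationalize to convert ∞-∞ to 0/0 form:
  lim(x→0) 1/sin(6x) - 1/(6x) = 0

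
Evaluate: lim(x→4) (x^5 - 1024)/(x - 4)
This is a standard limit.

Factor or rationalize the expression:
  lim(x→4) (x^5 - 1024)/(x - 4) = 1280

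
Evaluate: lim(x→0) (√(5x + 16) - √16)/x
This is a standard limit.

Factor or rationalize the expression:
  lim(x→0) (√(5x + 16) - √16)/x = 5/8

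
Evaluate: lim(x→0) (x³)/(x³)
This is a 0/0 indeterminate form.

Apply L'Hôpital's rule: differentiate numerator and denominator separately.
  f(x) = x^3   ⇒   f'(x) = 3·x^2
  g(x) = x^3   ⇒   g'(x) = 3·x^2
  lim(x→0) f'(x)/g'(x) = lim(x→0) (3·x^2)/(3·x^2)
  = 1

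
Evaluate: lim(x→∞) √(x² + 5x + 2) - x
This is an ∞-∞ indeterminate form.

Combine fractions or rationalize to convert ∞-∞ to 0/0 form:
  lim(x→∞) √(x² + 5x + 2) - x = 5/2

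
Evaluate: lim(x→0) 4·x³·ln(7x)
This is a 0·∞ indeterminate form.

Rewrite 0·∞ as a quotient (0/0 or ∞/∞ form), then apply L'Hôpital's rule:
  lim(x→0) 4·x³·ln(7x) = 0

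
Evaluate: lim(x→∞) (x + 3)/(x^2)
This is an ∞/∞ indeterminate form.

Apply L'Hôpital's rule: differentiate numerator and denominator separately.
  f(x) = x + 3   ⇒   f'(x) = 1
  g(x) = x^2   ⇒   g'(x) = 2·x
  lim(x→∞) f'(x)/g'(x) = lim(x→∞) (1)/(2·x)
  = 0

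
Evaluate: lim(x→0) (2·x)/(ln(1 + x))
This is a 0/0 indeterminate form.

Apply L'Hôpital's rule: differentiate numerator and denominator separately.
  f(x) = 2·x   ⇒   f'(x) = 2
  g(x) = ln(x + 1)   ⇒   g'(x) = 1/(x + 1)
  lim(x→0) f'(x)/g'(x) = lim(x→0) (2)/(1/(x + 1))
  = 2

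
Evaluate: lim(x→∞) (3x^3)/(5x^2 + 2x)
This is an ∞/∞ indeterminate form.

Apply L'Hôpital's rule: differentiate numerator and denominator separately.
  f(x) = 3·x^3   ⇒   f'(x) = 9·x^2
  g(x) = 5·x^2 + 2·x   ⇒   g'(x) = 10·x + 2
  lim(x→∞) f'(x)/g'(x) = lim(x→∞) (9·x^2)/(10·x + 2)
  = ∞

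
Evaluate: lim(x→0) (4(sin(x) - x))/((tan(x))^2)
This is a 0/0 indeterminate form.

Apply L'Hôpital's rule: differentiate numerator and denominator separately.
  f(x) = -4·x + 4·sin(x)   ⇒   f'(x) = 4·cos(x) - 4
  g(x) = tan(x)^2   ⇒   g'(x) = (2·tan(x)^2 + 2)·tan(x)
  lim(x→0) f'(x)/g'(x) = lim(x→0) (4·cos(x) - 4)/((2·tan(x)^2 + 2)·tan(x))
  = 0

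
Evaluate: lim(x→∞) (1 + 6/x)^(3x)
This is an exponential indeterminate form.

For exponential indeterminate forms, take the natural log:
  Let L = lim(x→∞) (1 + 6/x)^(3x)
  Then ln(L) = lim(x→∞) [exponent × ln(base)]
  Evaluate using L'Hôpital or standard limits, then exponentiate.
  L = e^(18)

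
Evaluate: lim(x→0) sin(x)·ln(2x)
This is a 0·∞ indeterminate form.

Rewrite 0·∞ as a quotient (0/0 or ∞/∞ form), then apply L'Hôpital's rule:
  lim(x→0) sin(x)·ln(2x) = 0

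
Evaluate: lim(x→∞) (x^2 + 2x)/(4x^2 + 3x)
This is an ∞/∞ indeterminate form.

Apply L'Hôpital's rule: differentiate numerator and denominator separately.
  f(x) = x^2 + 2·x   ⇒   f'(x) = 2·x + 2
  g(x) = 4·x^2 + 3·x   ⇒   g'(x) = 8·x + 3
  lim(x→∞) f'(x)/g'(x) = lim(x→∞) (2·x + 2)/(8·x + 3)
  = 1/4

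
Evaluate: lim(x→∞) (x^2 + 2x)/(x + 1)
This is an ∞/∞ indeterminate form.

Apply L'Hôpital's rule: differentiate numerator and denominator separately.
  f(x) = x^2 + 2·x   ⇒   f'(x) = 2·x + 2
  g(x) = x + 1   ⇒   g'(x) = 1
  lim(x→∞) f'(x)/g'(x) = lim(x→∞) (2·x + 2)/(1)
  = ∞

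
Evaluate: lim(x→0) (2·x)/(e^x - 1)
This is a 0/0 indeterminate form.

Apply L'Hôpital's rule: differentiate numerator and denominator separately.
  f(x) = 2·x   ⇒   f'(x) = 2
  g(x) = e^(x) - 1   ⇒   g'(x) = e^(x)
  lim(x→0) f'(x)/g'(x) = lim(x→0) (2)/(e^(x))
  = 2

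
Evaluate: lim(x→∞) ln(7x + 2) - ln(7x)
This is an ∞-∞ indeterminate form.

Combine fractions or rationalize to convert ∞-∞ to 0/0 form:
  lim(x→∞) ln(7x + 2) - ln(7x) = 0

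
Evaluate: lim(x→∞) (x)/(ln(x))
This is an ∞/∞ indeterminate form.

Apply L'Hôpital's rule: differentiate numerator and denominator separately.
  f(x) = x   ⇒   f'(x) = 1
  g(x) = ln(x)   ⇒   g'(x) = 1/x
  lim(x→∞) f'(x)/g'(x) = lim(x→∞) (1)/(1/x)
  = ∞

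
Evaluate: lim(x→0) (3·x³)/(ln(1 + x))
This is a 0/0 indeterminate form.

Apply L'Hôpital's rule: differentiate numerator and denominator separately.
  f(x) = 3·x^3   ⇒   f'(x) = 9·x^2
  g(x) = ln(x + 1)   ⇒   g'(x) = 1/(x + 1)
  lim(x→0) f'(x)/g'(x) = lim(x→0) (9·x^2)/(1/(x + 1))
  = 0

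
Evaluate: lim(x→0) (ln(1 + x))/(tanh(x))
This is a 0/0 indeterminate form.

Apply L'Hôpital's rule: differentiate numerator and denominator separately.
  f(x) = ln(x + 1)   ⇒   f'(x) = 1/(x + 1)
  g(x) = tanh(x)   ⇒   g'(x) = 1 - tanh(x)^2
  lim(x→0) f'(x)/g'(x) = lim(x→0) (1/(x + 1))/(1 - tanh(x)^2)
  = 1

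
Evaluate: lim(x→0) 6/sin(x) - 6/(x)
This is an ∞-∞ indeterminate form.

Combine fractions or rationalize to convert ∞-∞ to 0/0 form:
  lim(x→0) 6/sin(x) - 6/(x) = 0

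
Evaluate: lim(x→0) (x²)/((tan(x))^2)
This is a 0/0 indeterminate form.

Apply L'Hôpital's rule: differentiate numerator and denominator separately.
  f(x) = x^2   ⇒   f'(x) = 2·x
  g(x) = tan(x)^2   ⇒   g'(x) = (2·tan(x)^2 + 2)·tan(x)
  lim(x→0) f'(x)/g'(x) = lim(x→0) (2·x)/((2·tan(x)^2 + 2)·tan(x))
  = 1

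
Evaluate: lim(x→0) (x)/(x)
This is a 0/0 indeterminate form.

Apply L'Hôpital's rule: differentiate numerator and denominator separately.
  f(x) = x   ⇒   f'(x) = 1
  g(x) = x   ⇒   g'(x) = 1
  lim(x→0) f'(x)/g'(x) = lim(x→0) (1)/(1)
  = 1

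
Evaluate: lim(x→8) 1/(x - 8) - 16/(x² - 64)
This is an ∞-∞ indeterminate form.

Combine fractions or rationalize to convert ∞-∞ to 0/0 form:
  lim(x→8) 1/(x - 8) - 16/(x² - 64) = 1/16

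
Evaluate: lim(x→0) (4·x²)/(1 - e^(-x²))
This is a 0/0 indeterminate form.

Apply L'Hôpital's rule: differentiate numerator and denominator separately.
  f(x) = 4·x^2   ⇒   f'(x) = 8·x
  g(x) = 1 - e^(-x^2)   ⇒   g'(x) = 2·x·e^(-x^2)
  lim(x→0) f'(x)/g'(x) = lim(x→0) (8·x)/(2·x·e^(-x^2))
  = 4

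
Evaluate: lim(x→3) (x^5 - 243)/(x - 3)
This is a standard limit.

Factor or rationalize the expression:
  lim(x→3) (x^5 - 243)/(x - 3) = 405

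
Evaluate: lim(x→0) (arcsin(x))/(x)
This is a 0/0 indeterminate form.

Apply L'Hôpital's rule: differentiate numerator and denominator separately.
  f(x) = asin(x)   ⇒   f'(x) = 1/sqrt(1 - x^2)
  g(x) = x   ⇒   g'(x) = 1
  lim(x→0) f'(x)/g'(x) = lim(x→0) (1/sqrt(1 - x^2))/(1)
  = 1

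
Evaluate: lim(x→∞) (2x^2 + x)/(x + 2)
This is an ∞/∞ indeterminate form.

Apply L'Hôpital's rule: differentiate numerator and denominator separately.
  f(x) = 2·x^2 + x   ⇒   f'(x) = 4·x + 1
  g(x) = x + 2   ⇒   g'(x) = 1
  lim(x→∞) f'(x)/g'(x) = lim(x→∞) (4·x + 1)/(1)
  = ∞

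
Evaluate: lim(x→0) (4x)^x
This is an exponential indeterminate form.

For exponential indeterminate forms, take the natural log:
  Let L = lim(x→0) (4x)^x
  Then ln(L) = lim(x→0) [exponent × ln(base)]
  Evaluate using L'Hôpital or standard limits, then exponentiate.
  L = 1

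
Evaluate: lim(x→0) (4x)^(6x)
This is an exponential indeterminate form.

For exponential indeterminate forms, take the natural log:
  Let L = lim(x→0) (4x)^(6x)
  Then ln(L) = lim(x→0) [exponent × ln(base)]
  Evaluate using L'Hôpital or standard limits, then exponentiate.
  L = 1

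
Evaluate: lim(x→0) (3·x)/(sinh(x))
This is a 0/0 indeterminate form.

Apply L'Hôpital's rule: differentiate numerator and denominator separately.
  f(x) = 3·x   ⇒   f'(x) = 3
  g(x) = sinh(x)   ⇒   g'(x) = cosh(x)
  lim(x→0) f'(x)/g'(x) = lim(x→0) (3)/(cosh(x))
  = 3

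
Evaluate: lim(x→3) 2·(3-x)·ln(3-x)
This is a 0·∞ indeterminate form.

Rewrite 0·∞ as a quotient (0/0 or ∞/∞ form), then apply L'Hôpital's rule:
  lim(x→3) 2·(3-x)·ln(3-x) = 0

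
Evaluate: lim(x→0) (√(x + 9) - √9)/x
This is a standard limit.

Factor or rationalize the expression:
  lim(x→0) (√(x + 9) - √9)/x = 1/6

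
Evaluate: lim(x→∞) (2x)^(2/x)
This is an exponential indeterminate form.

For exponential indeterminate forms, take the natural log:
  Let L = lim(x→∞) (2x)^(2/x)
  Then ln(L) = lim(x→∞) [exponent × ln(base)]
  Evaluate using L'Hôpital or standard limits, then exponentiate.
  L = 1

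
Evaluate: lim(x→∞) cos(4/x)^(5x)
This is an exponential indeterminate form.

For exponential indeterminate forms, take the natural log:
  Let L = lim(x→∞) cos(4/x)^(5x)
  Then ln(L) = lim(x→∞) [exponent × ln(base)]
  Evaluate using L'Hôpital or standard limits, then exponentiate.
  L = 1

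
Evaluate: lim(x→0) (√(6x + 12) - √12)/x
This is a standard limit.

Factor or rationalize the expression:
  lim(x→0) (√(6x + 12) - √12)/x = sqrt(3)/2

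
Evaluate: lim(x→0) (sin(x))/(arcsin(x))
This is a 0/0 indeterminate form.

Apply L'Hôpital's rule: differentiate numerator and denominator separately.
  f(x) = sin(x)   ⇒   f'(x) = cos(x)
  g(x) = asin(x)   ⇒   g'(x) = 1/sqrt(1 - x^2)
  lim(x→0) f'(x)/g'(x) = lim(x→0) (cos(x))/(1/sqrt(1 - x^2))
  = 1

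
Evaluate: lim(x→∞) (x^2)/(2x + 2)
This is an ∞/∞ indeterminate form.

Apply L'Hôpital's rule: differentiate numerator and denominator separately.
  f(x) = x^2   ⇒   f'(x) = 2·x
  g(x) = 2·x + 2   ⇒   g'(x) = 2
  lim(x→∞) f'(x)/g'(x) = lim(x→∞) (2·x)/(2)
  = ∞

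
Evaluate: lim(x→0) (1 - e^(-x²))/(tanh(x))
This is a 0/0 indeterminate form.

Apply L'Hôpital's rule: differentiate numerator and denominator separately.
  f(x) = 1 - e^(-x^2)   ⇒   f'(x) = 2·x·e^(-x^2)
  g(x) = tanh(x)   ⇒   g'(x) = 1 - tanh(x)^2
  lim(x→0) f'(x)/g'(x) = lim(x→0) (2·x·e^(-x^2))/(1 - tanh(x)^2)
  = 0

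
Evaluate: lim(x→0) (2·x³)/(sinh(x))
This is a 0/0 indeterminate form.

Apply L'Hôpital's rule: differentiate numerator and denominator separately.
  f(x) = 2·x^3   ⇒   f'(x) = 6·x^2
  g(x) = sinh(x)   ⇒   g'(x) = cosh(x)
  lim(x→0) f'(x)/g'(x) = lim(x→0) (6·x^2)/(cosh(x))
  = 0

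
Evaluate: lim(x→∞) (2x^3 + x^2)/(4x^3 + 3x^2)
This is an ∞/∞ indeterminate form.

Apply L'Hôpital's rule: differentiate numerator and denominator separately.
  f(x) = 2·x^3 + x^2   ⇒   f'(x) = 6·x^2 + 2·x
  g(x) = 4·x^3 + 3·x^2   ⇒   g'(x) = 12·x^2 + 6·x
  lim(x→∞) f'(x)/g'(x) = lim(x→∞) (6·x^2 + 2·x)/(12·x^2 + 6·x)
  = 1/2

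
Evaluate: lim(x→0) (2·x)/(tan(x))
This is a 0/0 indeterminate form.

Apply L'Hôpital's rule: differentiate numerator and denominator separately.
  f(x) = 2·x   ⇒   f'(x) = 2
  g(x) = tan(x)   ⇒   g'(x) = tan(x)^2 + 1
  lim(x→0) f'(x)/g'(x) = lim(x→0) (2)/(tan(x)^2 + 1)
  = 2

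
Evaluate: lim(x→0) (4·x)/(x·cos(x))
This is a 0/0 indeterminate form.

Apply L'Hôpital's rule: differentiate numerator and denominator separately.
  f(x) = 4·x   ⇒   f'(x) = 4
  g(x) = x·cos(x)   ⇒   g'(x) = -x·sin(x) + cos(x)
  lim(x→0) f'(x)/g'(x) = lim(x→0) (4)/(-x·sin(x) + cos(x))
  = 4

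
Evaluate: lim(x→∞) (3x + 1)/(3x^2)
This is an ∞/∞ indeterminate form.

Apply L'Hôpital's rule: differentiate numerator and denominator separately.
  f(x) = 3·x + 1   ⇒   f'(x) = 3
  g(x) = 3·x^2   ⇒   g'(x) = 6·x
  lim(x→∞) f'(x)/g'(x) = lim(x→∞) (3)/(6·x)
  = 0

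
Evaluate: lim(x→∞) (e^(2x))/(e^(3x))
This is an ∞/∞ indeterminate form.

Apply L'Hôpital's rule: differentiate numerator and denominator separately.
  f(x) = e^(2·x)   ⇒   f'(x) = 2·e^(2·x)
  g(x) = e^(3·x)   ⇒   g'(x) = 3·e^(3·x)
  lim(x→∞) f'(x)/g'(x) = lim(x→∞) (2·e^(2·x))/(3·e^(3·x))
  = 0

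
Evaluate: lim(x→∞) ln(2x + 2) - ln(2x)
This is an ∞-∞ indeterminate form.

Combine fractions or rationalize to convert ∞-∞ to 0/0 form:
  lim(x→∞) ln(2x + 2) - ln(2x) = 0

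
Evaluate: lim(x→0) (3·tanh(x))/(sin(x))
This is a 0/0 indeterminate form.

Apply L'Hôpital's rule: differentiate numerator and denominator separately.
  f(x) = 3·tanh(x)   ⇒   f'(x) = 3 - 3·tanh(x)^2
  g(x) = sin(x)   ⇒   g'(x) = cos(x)
  lim(x→0) f'(x)/g'(x) = lim(x→0) (3 - 3·tanh(x)^2)/(cos(x))
  = 3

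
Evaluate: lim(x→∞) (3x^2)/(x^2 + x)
This is an ∞/∞ indeterminate form.

Apply L'Hôpital's rule: differentiate numerator and denominator separately.
  f(x) = 3·x^2   ⇒   f'(x) = 6·x
  g(x) = x^2 + x   ⇒   g'(x) = 2·x + 1
  lim(x→∞) f'(x)/g'(x) = lim(x→∞) (6·x)/(2·x + 1)
  = 3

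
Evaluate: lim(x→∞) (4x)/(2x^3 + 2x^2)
This is an ∞/∞ indeterminate form.

Apply L'Hôpital's rule: differentiate numerator and denominator separately.
  f(x) = 4·x   ⇒   f'(x) = 4
  g(x) = 2·x^3 + 2·x^2   ⇒   g'(x) = 6·x^2 + 4·x
  lim(x→∞) f'(x)/g'(x) = lim(x→∞) (4)/(6·x^2 + 4·x)
  = 0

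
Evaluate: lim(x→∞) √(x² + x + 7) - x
This is an ∞-∞ indeterminate form.

Combine fractions or rationalize to convert ∞-∞ to 0/0 form:
  lim(x→∞) √(x² + x + 7) - x = 1/2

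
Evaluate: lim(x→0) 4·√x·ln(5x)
This is a 0·∞ indeterminate form.

Rewrite 0·∞ as a quotient (0/0 or ∞/∞ form), then apply L'Hôpital's rule:
  lim(x→0) 4·√x·ln(5x) = 0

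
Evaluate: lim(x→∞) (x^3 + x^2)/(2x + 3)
This is an ∞/∞ indeterminate form.

Apply L'Hôpital's rule: differentiate numerator and denominator separately.
  f(x) = x^3 + x^2   ⇒   f'(x) = 3·x^2 + 2·x
  g(x) = 2·x + 3   ⇒   g'(x) = 2
  lim(x→∞) f'(x)/g'(x) = lim(x→∞) (3·x^2 + 2·x)/(2)
  = ∞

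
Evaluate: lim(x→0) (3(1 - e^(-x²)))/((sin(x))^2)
This is a 0/0 indeterminate form.

Apply L'Hôpital's rule: differentiate numerator and denominator separately.
  f(x) = 3 - 3·e^(-x^2)   ⇒   f'(x) = 6·x·e^(-x^2)
  g(x) = sin(x)^2   ⇒   g'(x) = 2·sin(x)·cos(x)
  lim(x→0) f'(x)/g'(x) = lim(x→0) (6·x·e^(-x^2))/(2·sin(x)·cos(x))
  = 3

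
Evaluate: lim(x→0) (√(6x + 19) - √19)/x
This is a standard limit.

Factor or rationalize the expression:
  lim(x→0) (√(6x + 19) - √19)/x = 3·sqrt(19)/19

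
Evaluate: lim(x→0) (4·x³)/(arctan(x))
This is a 0/0 indeterminate form.

Apply L'Hôpital's rule: differentiate numerator and denominator separately.
  f(x) = 4·x^3   ⇒   f'(x) = 12·x^2
  g(x) = atan(x)   ⇒   g'(x) = 1/(x^2 + 1)
  lim(x→0) f'(x)/g'(x) = lim(x→0) (12·x^2)/(1/(x^2 + 1))
  = 0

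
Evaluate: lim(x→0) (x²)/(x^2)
This is a 0/0 indeterminate form.

Apply L'Hôpital's rule: differentiate numerator and denominator separately.
  f(x) = x^2   ⇒   f'(x) = 2·x
  g(x) = x^2   ⇒   g'(x) = 2·x
  lim(x→0) f'(x)/g'(x) = lim(x→0) (2·x)/(2·x)
  = 1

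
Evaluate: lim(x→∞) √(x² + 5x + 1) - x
This is an ∞-∞ indeterminate form.

Combine fractions or rationalize to convert ∞-∞ to 0/0 form:
  lim(x→∞) √(x² + 5x + 1) - x = 5/2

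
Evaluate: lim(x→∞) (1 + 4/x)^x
This is an exponential indeterminate form.

For exponential indeterminate forms, take the natural log:
  Let L = lim(x→∞) (1 + 4/x)^x
  Then ln(L) = lim(x→∞) [exponent × ln(base)]
  Evaluate using L'Hôpital or standard limits, then exponentiate.
  L = e^(4)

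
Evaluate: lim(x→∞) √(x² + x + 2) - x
This is an ∞-∞ indeterminate form.

Combine fractions or rationalize to convert ∞-∞ to 0/0 form:
  lim(x→∞) √(x² + x + 2) - x = 1/2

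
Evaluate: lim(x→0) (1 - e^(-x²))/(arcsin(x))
This is a 0/0 indeterminate form.

Apply L'Hôpital's rule: differentiate numerator and denominator separately.
  f(x) = 1 - e^(-x^2)   ⇒   f'(x) = 2·x·e^(-x^2)
  g(x) = asin(x)   ⇒   g'(x) = 1/sqrt(1 - x^2)
  lim(x→0) f'(x)/g'(x) = lim(x→0) (2·x·e^(-x^2))/(1/sqrt(1 - x^2))
  = 0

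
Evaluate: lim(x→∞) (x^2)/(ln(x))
This is an ∞/∞ indeterminate form.

Apply L'Hôpital's rule: differentiate numerator and denominator separately.
  f(x) = x^2   ⇒   f'(x) = 2·x
  g(x) = ln(x)   ⇒   g'(x) = 1/x
  lim(x→∞) f'(x)/g'(x) = lim(x→∞) (2·x)/(1/x)
  = ∞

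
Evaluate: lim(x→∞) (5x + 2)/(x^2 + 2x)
This is an ∞/∞ indeterminate form.

Apply L'Hôpital's rule: differentiate numerator and denominator separately.
  f(x) = 5·x + 2   ⇒   f'(x) = 5
  g(x) = x^2 + 2·x   ⇒   g'(x) = 2·x + 2
  lim(x→∞) f'(x)/g'(x) = lim(x→∞) (5)/(2·x + 2)
  = 0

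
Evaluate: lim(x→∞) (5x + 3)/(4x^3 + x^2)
This is an ∞/∞ indeterminate form.

Apply L'Hôpital's rule: differentiate numerator and denominator separately.
  f(x) = 5·x + 3   ⇒   f'(x) = 5
  g(x) = 4·x^3 + x^2   ⇒   g'(x) = 12·x^2 + 2·x
  lim(x→∞) f'(x)/g'(x) = lim(x→∞) (5)/(12·x^2 + 2·x)
  = 0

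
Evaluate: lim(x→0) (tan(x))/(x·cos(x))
This is a 0/0 indeterminate form.

Apply L'Hôpital's rule: differentiate numerator and denominator separately.
  f(x) = tan(x)   ⇒   f'(x) = tan(x)^2 + 1
  g(x) = x·cos(x)   ⇒   g'(x) = -x·sin(x) + cos(x)
  lim(x→0) f'(x)/g'(x) = lim(x→0) (tan(x)^2 + 1)/(-x·sin(x) + cos(x))
  = 1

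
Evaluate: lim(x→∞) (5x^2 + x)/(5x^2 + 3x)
This is an ∞/∞ indeterminate form.

Apply L'Hôpital's rule: differentiate numerator and denominator separately.
  f(x) = 5·x^2 + x   ⇒   f'(x) = 10·x + 1
  g(x) = 5·x^2 + 3·x   ⇒   g'(x) = 10·x + 3
  lim(x→∞) f'(x)/g'(x) = lim(x→∞) (10·x + 1)/(10·x + 3)
  = 1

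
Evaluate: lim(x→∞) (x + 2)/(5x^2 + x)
This is an ∞/∞ indeterminate form.

Apply L'Hôpital's rule: differentiate numerator and denominator separately.
  f(x) = x + 2   ⇒   f'(x) = 1
  g(x) = 5·x^2 + x   ⇒   g'(x) = 10·x + 1
  lim(x→∞) f'(x)/g'(x) = lim(x→∞) (1)/(10·x + 1)
  = 0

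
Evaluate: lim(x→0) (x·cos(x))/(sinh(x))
This is a 0/0 indeterminate form.

Apply L'Hôpital's rule: differentiate numerator and denominator separately.
  f(x) = x·cos(x)   ⇒   f'(x) = -x·sin(x) + cos(x)
  g(x) = sinh(x)   ⇒   g'(x) = cosh(x)
  lim(x→0) f'(x)/g'(x) = lim(x→0) (-x·sin(x) + cos(x))/(cosh(x))
  = 1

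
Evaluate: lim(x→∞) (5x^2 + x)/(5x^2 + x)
This is an ∞/∞ indeterminate form.

Apply L'Hôpital's rule: differentiate numerator and denominator separately.
  f(x) = 5·x^2 + x   ⇒   f'(x) = 10·x + 1
  g(x) = 5·x^2 + x   ⇒   g'(x) = 10·x + 1
  lim(x→∞) f'(x)/g'(x) = lim(x→∞) (10·x + 1)/(10·x + 1)
  = 1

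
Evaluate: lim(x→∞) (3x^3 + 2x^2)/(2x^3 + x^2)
This is an ∞/∞ indeterminate form.

Apply L'Hôpital's rule: differentiate numerator and denominator separately.
  f(x) = 3·x^3 + 2·x^2   ⇒   f'(x) = 9·x^2 + 4·x
  g(x) = 2·x^3 + x^2   ⇒   g'(x) = 6·x^2 + 2·x
  lim(x→∞) f'(x)/g'(x) = lim(x→∞) (9·x^2 + 4·x)/(6·x^2 + 2·x)
  = 3/2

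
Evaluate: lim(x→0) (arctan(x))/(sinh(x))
This is a 0/0 indeterminate form.

Apply L'Hôpital's rule: differentiate numerator and denominator separately.
  f(x) = atan(x)   ⇒   f'(x) = 1/(x^2 + 1)
  g(x) = sinh(x)   ⇒   g'(x) = cosh(x)
  lim(x→0) f'(x)/g'(x) = lim(x→0) (1/(x^2 + 1))/(cosh(x))
  = 1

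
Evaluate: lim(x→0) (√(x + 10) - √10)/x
This is a standard limit.

Factor or rationalize the expression:
  lim(x→0) (√(x + 10) - √10)/x = sqrt(10)/20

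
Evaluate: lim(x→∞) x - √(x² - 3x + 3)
This is an ∞-∞ indeterminate form.

Combine fractions or rationalize to convert ∞-∞ to 0/0 form:
  lim(x→∞) x - √(x² - 3x + 3) = 3/2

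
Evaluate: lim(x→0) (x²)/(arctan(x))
This is a 0/0 indeterminate form.

Apply L'Hôpital's rule: differentiate numerator and denominator separately.
  f(x) = x^2   ⇒   f'(x) = 2·x
  g(x) = atan(x)   ⇒   g'(x) = 1/(x^2 + 1)
  lim(x→0) f'(x)/g'(x) = lim(x→0) (2·x)/(1/(x^2 + 1))
  = 0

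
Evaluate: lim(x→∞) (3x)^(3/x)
This is an exponential indeterminate form.

For exponential indeterminate forms, take the natural log:
  Let L = lim(x→∞) (3x)^(3/x)
  Then ln(L) = lim(x→∞) [exponent × ln(base)]
  Evaluate using L'Hôpital or standard limits, then exponentiate.
  L = 1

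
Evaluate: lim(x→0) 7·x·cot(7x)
This is a 0·∞ indeterminate form.

Rewrite 0·∞ as a quotient (0/0 or ∞/∞ form), then apply L'Hôpital's rule:
  lim(x→0) 7·x·cot(7x) = 1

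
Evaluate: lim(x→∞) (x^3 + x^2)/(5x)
This is an ∞/∞ indeterminate form.

Apply L'Hôpital's rule: differentiate numerator and denominator separately.
  f(x) = x^3 + x^2   ⇒   f'(x) = 3·x^2 + 2·x
  g(x) = 5·x   ⇒   g'(x) = 5
  lim(x→∞) f'(x)/g'(x) = lim(x→∞) (3·x^2 + 2·x)/(5)
  = ∞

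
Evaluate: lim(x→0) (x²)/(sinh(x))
This is a 0/0 indeterminate form.

Apply L'Hôpital's rule: differentiate numerator and denominator separately.
  f(x) = x^2   ⇒   f'(x) = 2·x
  g(x) = sinh(x)   ⇒   g'(x) = cosh(x)
  lim(x→0) f'(x)/g'(x) = lim(x→0) (2·x)/(cosh(x))
  = 0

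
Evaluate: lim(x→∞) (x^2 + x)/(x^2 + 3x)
This is an ∞/∞ indeterminate form.

Apply L'Hôpital's rule: differentiate numerator and denominator separately.
  f(x) = x^2 + x   ⇒   f'(x) = 2·x + 1
  g(x) = x^2 + 3·x   ⇒   g'(x) = 2·x + 3
  lim(x→∞) f'(x)/g'(x) = lim(x→∞) (2·x + 1)/(2·x + 3)
  = 1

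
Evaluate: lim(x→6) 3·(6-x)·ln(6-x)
This is a 0·∞ indeterminate form.

Rewrite 0·∞ as a quotient (0/0 or ∞/∞ form), then apply L'Hôpital's rule:
  lim(x→6) 3·(6-x)·ln(6-x) = 0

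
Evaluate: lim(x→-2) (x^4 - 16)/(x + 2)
This is a standard limit.

Factor or rationalize the expression:
  lim(x→-2) (x^4 - 16)/(x + 2) = -32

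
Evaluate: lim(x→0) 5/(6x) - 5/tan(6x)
This is an ∞-∞ indeterminate form.

Combine fractions or rationalize to convert ∞-∞ to 0/0 form:
  lim(x→0) 5/(6x) - 5/tan(6x) = 0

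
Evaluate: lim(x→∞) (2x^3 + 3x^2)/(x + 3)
This is an ∞/∞ indeterminate form.

Apply L'Hôpital's rule: differentiate numerator and denominator separately.
  f(x) = 2·x^3 + 3·x^2   ⇒   f'(x) = 6·x^2 + 6·x
  g(x) = x + 3   ⇒   g'(x) = 1
  lim(x→∞) f'(x)/g'(x) = lim(x→∞) (6·x^2 + 6·x)/(1)
  = ∞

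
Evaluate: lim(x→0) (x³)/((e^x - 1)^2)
This is a 0/0 indeterminate form.

Apply L'Hôpital's rule: differentiate numerator and denominator separately.
  f(x) = x^3   ⇒   f'(x) = 3·x^2
  g(x) = (e^(x) - 1)^2   ⇒   g'(x) = 2·(e^(x) - 1)·e^(x)
  lim(x→0) f'(x)/g'(x) = lim(x→0) (3·x^2)/(2·(e^(x) - 1)·e^(x))
  = 0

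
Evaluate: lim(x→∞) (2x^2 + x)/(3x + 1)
This is an ∞/∞ indeterminate form.

Apply L'Hôpital's rule: differentiate numerator and denominator separately.
  f(x) = 2·x^2 + x   ⇒   f'(x) = 4·x + 1
  g(x) = 3·x + 1   ⇒   g'(x) = 3
  lim(x→∞) f'(x)/g'(x) = lim(x→∞) (4·x + 1)/(3)
  = ∞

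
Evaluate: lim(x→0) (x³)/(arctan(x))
This is a 0/0 indeterminate form.

Apply L'Hôpital's rule: differentiate numerator and denominator separately.
  f(x) = x^3   ⇒   f'(x) = 3·x^2
  g(x) = atan(x)   ⇒   g'(x) = 1/(x^2 + 1)
  lim(x→0) f'(x)/g'(x) = lim(x→0) (3·x^2)/(1/(x^2 + 1))
  = 0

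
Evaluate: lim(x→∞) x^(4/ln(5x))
This is an exponential indeterminate form.

For exponential indeterminate forms, take the natural log:
  Let L = lim(x→∞) x^(4/ln(5x))
  Then ln(L) = lim(x→∞) [exponent × ln(base)]
  Evaluate using L'Hôpital or standard limits, then exponentiate.
  L = e^(4)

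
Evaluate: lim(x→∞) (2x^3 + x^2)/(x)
This is an ∞/∞ indeterminate form.

Apply L'Hôpital's rule: differentiate numerator and denominator separately.
  f(x) = 2·x^3 + x^2   ⇒   f'(x) = 6·x^2 + 2·x
  g(x) = x   ⇒   g'(x) = 1
  lim(x→∞) f'(x)/g'(x) = lim(x→∞) (6·x^2 + 2·x)/(1)
  = ∞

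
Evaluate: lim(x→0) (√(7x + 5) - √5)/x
This is a standard limit.

Factor or rationalize the expression:
  lim(x→0) (√(7x + 5) - √5)/x = 7·sqrt(5)/10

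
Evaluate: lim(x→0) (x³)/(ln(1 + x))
This is a 0/0 indeterminate form.

Apply L'Hôpital's rule: differentiate numerator and denominator separately.
  f(x) = x^3   ⇒   f'(x) = 3·x^2
  g(x) = ln(x + 1)   ⇒   g'(x) = 1/(x + 1)
  lim(x→0) f'(x)/g'(x) = lim(x→0) (3·x^2)/(1/(x + 1))
  = 0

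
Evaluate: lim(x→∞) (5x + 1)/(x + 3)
This is an ∞/∞ indeterminate form.

Apply L'Hôpital's rule: differentiate numerator and denominator separately.
  f(x) = 5·x + 1   ⇒   f'(x) = 5
  g(x) = x + 3   ⇒   g'(x) = 1
  lim(x→∞) f'(x)/g'(x) = lim(x→∞) (5)/(1)
  = 5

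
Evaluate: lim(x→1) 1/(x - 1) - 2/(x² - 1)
This is an ∞-∞ indeterminate form.

Combine fractions or rationalize to convert ∞-∞ to 0/0 form:
  lim(x→1) 1/(x - 1) - 2/(x² - 1) = 1/2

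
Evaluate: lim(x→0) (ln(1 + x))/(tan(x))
This is a 0/0 indeterminate form.

Apply L'Hôpital's rule: differentiate numerator and denominator separately.
  f(x) = ln(x + 1)   ⇒   f'(x) = 1/(x + 1)
  g(x) = tan(x)   ⇒   g'(x) = tan(x)^2 + 1
  lim(x→0) f'(x)/g'(x) = lim(x→0) (1/(x + 1))/(tan(x)^2 + 1)
  = 1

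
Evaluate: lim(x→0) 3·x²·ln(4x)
This is a 0·∞ indeterminate form.

Rewrite 0·∞ as a quotient (0/0 or ∞/∞ form), then apply L'Hôpital's rule:
  lim(x→0) 3·x²·ln(4x) = 0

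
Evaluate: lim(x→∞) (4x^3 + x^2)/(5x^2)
This is an ∞/∞ indeterminate form.

Apply L'Hôpital's rule: differentiate numerator and denominator separately.
  f(x) = 4·x^3 + x^2   ⇒   f'(x) = 12·x^2 + 2·x
  g(x) = 5·x^2   ⇒   g'(x) = 10·x
  lim(x→∞) f'(x)/g'(x) = lim(x→∞) (12·x^2 + 2·x)/(10·x)
  = ∞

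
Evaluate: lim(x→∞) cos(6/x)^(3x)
This is an exponential indeterminate form.

For exponential indeterminate forms, take the natural log:
  Let L = lim(x→∞) cos(6/x)^(3x)
  Then ln(L) = lim(x→∞) [exponent × ln(base)]
  Evaluate using L'Hôpital or standard limits, then exponentiate.
  L = 1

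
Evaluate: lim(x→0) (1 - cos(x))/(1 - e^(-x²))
This is a 0/0 indeterminate form.

Apply L'Hôpital's rule: differentiate numerator and denominator separately.
  f(x) = 1 - cos(x)   ⇒   f'(x) = sin(x)
  g(x) = 1 - e^(-x^2)   ⇒   g'(x) = 2·x·e^(-x^2)
  lim(x→0) f'(x)/g'(x) = lim(x→0) (sin(x))/(2·x·e^(-x^2))
  = 1/2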